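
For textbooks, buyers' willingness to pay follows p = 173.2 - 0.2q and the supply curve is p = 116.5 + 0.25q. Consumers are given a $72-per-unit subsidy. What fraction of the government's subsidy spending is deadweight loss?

Pre-subsidy: 173.2 - 0.2q = 116.5 + 0.25q gives q* = 126 and p* = 148.
With the rebate, buyers effectively pay pb = ps − 72, where ps is the price sellers receive.
On the curves, pb = 173.2 - 0.2q and ps = 116.5 + 0.25q; the wedge ps − pb = 72 gives 116.5 + 0.25q − (173.2 - 0.2q) = 72, so q' = 286.
Then pb = 173.2 − 0.2·286 = 116 and ps = 116.5 + 0.25·286 = 188.
ΔCS = ½(126 + 286)(148 − 116) = 6592; ΔPS = ½(126 + 286)(188 − 148) = 8240.
Government spending = 72 × 286 = 20592.
DWL = ½ × 72 × (286 − 126) = 5760; fraction = 5760 / 20592 = 40/143.

DWL / government spending = 40/143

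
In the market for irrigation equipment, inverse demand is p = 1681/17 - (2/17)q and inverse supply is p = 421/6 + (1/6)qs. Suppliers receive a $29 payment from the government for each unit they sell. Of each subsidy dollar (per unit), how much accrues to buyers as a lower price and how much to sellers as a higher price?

Buyers gain $12 per unit; sellers gain $17 per unit

Pre-subsidy: 1681/17 - (2/17)q = 421/6 + (1/6)q gives q* = 101 and p* = 87.
With the subsidy, sellers receive ps = pb + 29 for each unit, where pb is the price buyers pay.
On the curves, pb = 1681/17 - (2/17)q and ps = 421/6 + (1/6)q; the wedge ps − pb = 29 gives 421/6 + (1/6)q − (1681/17 - (2/17)q) = 29, so q' = 203.
Then pb = 1681/17 − (2/17)·203 = 75 and ps = 421/6 + (1/6)·203 = 104.
Buyers' price falls by p* − pb = 87 − 75 = 12; sellers' price rises by ps − p* = 104 − 87 = 17.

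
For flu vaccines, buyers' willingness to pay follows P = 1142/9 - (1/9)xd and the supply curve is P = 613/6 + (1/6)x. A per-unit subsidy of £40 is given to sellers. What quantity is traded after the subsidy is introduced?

Pre-subsidy: 1142/9 - (1/9)x = 613/6 + (1/6)x gives x* = 89 and P* = 117.
With the subsidy, sellers receive Ps = Pb + 40 for each unit, where Pb is the price buyers pay.
On the curves, Pb = 1142/9 - (1/9)x and Ps = 613/6 + (1/6)x; the wedge Ps − Pb = 40 gives 613/6 + (1/6)x − (1142/9 - (1/9)x) = 40, so x' = 233.
Then Pb = 1142/9 − (1/9)·233 = 101 and Ps = 613/6 + (1/6)·233 = 141.

x' = 233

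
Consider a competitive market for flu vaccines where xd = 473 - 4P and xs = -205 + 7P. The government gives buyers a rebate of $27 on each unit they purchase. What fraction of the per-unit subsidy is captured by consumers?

Consumer share = 7/11

Pre-subsidy: 473 - 4P = -205 + 7P gives P* = 678/11, x* = 2491/11.
With the rebate, buyers effectively pay Pb = Ps − 27, where Ps is the price sellers receive.
Demand in terms of Ps becomes xd = 473 − 4(Ps − 27) = 581 - 4Ps. Setting this equal to supply: 581 - 4Ps = -205 + 7Ps, so Ps = 786/11.
Buyers pay Pb = 786/11 − 27 = 489/11; x' = -205 + 7·(786/11) = 3247/11.
Buyers' price falls by P* − Pb = 678/11 − 489/11 = 189/11; sellers' price rises by Ps − P* = 786/11 − 678/11 = 108/11.
So consumers capture (189/11)/27 = 7/11 of each unit of subsidy.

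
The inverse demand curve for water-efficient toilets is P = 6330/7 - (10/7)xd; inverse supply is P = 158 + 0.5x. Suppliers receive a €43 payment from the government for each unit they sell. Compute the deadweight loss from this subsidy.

Pre-subsidy: 6330/7 - (10/7)x = 158 + 0.5x gives x* = 10448/27 and P* = 9490/27.
With the subsidy, sellers receive Ps = Pb + 43 for each unit, where Pb is the price buyers pay.
On the curves, Pb = 6330/7 - (10/7)x and Ps = 158 + 0.5x; the wedge Ps − Pb = 43 gives 158 + 0.5x − (6330/7 - (10/7)x) = 43, so x' = 11050/27.
Then Pb = 6330/7 − (10/7)·(11050/27) = 8630/27 and Ps = 158 + 0.5·(11050/27) = 9791/27.
The subsidy expands output by 11050/27 − 10448/27 = 602/27 past the efficient level; on those units the gap between marginal cost and willingness to pay runs from 0 up to 43.
DWL = ½ × 43 × 602/27 = 12943/27.

Deadweight loss = 12943/27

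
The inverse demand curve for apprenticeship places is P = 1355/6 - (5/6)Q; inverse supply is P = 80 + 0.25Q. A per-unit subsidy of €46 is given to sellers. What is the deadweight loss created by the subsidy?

Pre-subsidy: 1355/6 - (5/6)Q = 80 + 0.25Q gives Q* = 1750/13 and P* = 2955/26.
With the subsidy, sellers receive Ps = Pb + 46 for each unit, where Pb is the price buyers pay.
On the curves, Pb = 1355/6 - (5/6)Q and Ps = 80 + 0.25Q; the wedge Ps − Pb = 46 gives 80 + 0.25Q − (1355/6 - (5/6)Q) = 46, so Q' = 2302/13.
Then Pb = 1355/6 − (5/6)·(2302/13) = 2035/26 and Ps = 80 + 0.25·(2302/13) = 3231/26.
The subsidy expands output by 2302/13 − 1750/13 = 552/13 past the efficient level; on those units the gap between marginal cost and willingness to pay runs from 0 up to 46.
DWL = ½ × 46 × 552/13 = 12696/13.

Deadweight loss = 12696/13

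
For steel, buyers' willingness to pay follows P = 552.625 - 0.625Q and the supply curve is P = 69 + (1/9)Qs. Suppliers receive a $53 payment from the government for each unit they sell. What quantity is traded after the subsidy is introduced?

Pre-subsidy: 552.625 - 0.625Q = 69 + (1/9)Q gives Q* = 657 and P* = 142.
With the subsidy, sellers receive Ps = Pb + 53 for each unit, where Pb is the price buyers pay.
On the curves, Pb = 552.625 - 0.625Q and Ps = 69 + (1/9)Q; the wedge Ps − Pb = 53 gives 69 + (1/9)Q − (552.625 - 0.625Q) = 53, so Q' = 729.
Then Pb = 552.625 − 0.625·729 = 97 and Ps = 69 + (1/9)·729 = 150.

Q' = 729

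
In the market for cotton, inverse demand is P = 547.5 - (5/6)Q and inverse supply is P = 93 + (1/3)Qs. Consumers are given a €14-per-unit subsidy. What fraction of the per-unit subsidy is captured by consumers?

Pre-subsidy: 547.5 - (5/6)Q = 93 + (1/3)Q gives Q* = 2727/7 and P* = 1560/7.
With the rebate, buyers effectively pay Pb = Ps − 14, where Ps is the price sellers receive.
On the curves, Pb = 547.5 - (5/6)Q and Ps = 93 + (1/3)Q; the wedge Ps − Pb = 14 gives 93 + (1/3)Q − (547.5 - (5/6)Q) = 14, so Q' = 2811/7.
Then Pb = 547.5 − (5/6)·(2811/7) = 1490/7 and Ps = 93 + (1/3)·(2811/7) = 1588/7.
Buyers' price falls by P* − Pb = 1560/7 − 1490/7 = 10; sellers' price rises by Ps − P* = 1588/7 − 1560/7 = 4.
So consumers capture 10/14 = 5/7 of each unit of subsidy.

Consumer share = 5/7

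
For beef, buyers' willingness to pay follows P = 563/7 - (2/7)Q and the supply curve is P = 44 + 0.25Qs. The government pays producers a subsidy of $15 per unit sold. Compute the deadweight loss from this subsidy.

Deadweight loss = $210

Pre-subsidy: 563/7 - (2/7)Q = 44 + 0.25Q gives Q* = 68 and P* = 61.
With the subsidy, sellers receive Ps = Pb + 15 for each unit, where Pb is the price buyers pay.
On the curves, Pb = 563/7 - (2/7)Q and Ps = 44 + 0.25Q; the wedge Ps − Pb = 15 gives 44 + 0.25Q − (563/7 - (2/7)Q) = 15, so Q' = 96.
Then Pb = 563/7 − (2/7)·96 = 53 and Ps = 44 + 0.25·96 = 68.
The subsidy expands output by 96 − 68 = 28 past the efficient level; on those units the gap between marginal cost and willingness to pay runs from 0 up to 15.
DWL = ½ × 15 × 28 = 210.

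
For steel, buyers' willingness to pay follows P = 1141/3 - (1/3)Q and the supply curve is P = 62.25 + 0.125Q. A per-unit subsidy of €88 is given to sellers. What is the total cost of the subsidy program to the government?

Pre-subsidy: 1141/3 - (1/3)Q = 62.25 + 0.125Q gives Q* = 694 and P* = 149.
With the subsidy, sellers receive Ps = Pb + 88 for each unit, where Pb is the price buyers pay.
On the curves, Pb = 1141/3 - (1/3)Q and Ps = 62.25 + 0.125Q; the wedge Ps − Pb = 88 gives 62.25 + 0.125Q − (1141/3 - (1/3)Q) = 88, so Q' = 886.
Then Pb = 1141/3 − (1/3)·886 = 85 and Ps = 62.25 + 0.125·886 = 173.
Government outlay = subsidy × quantity = 88 × 886 = 77968.

Government cost = €77968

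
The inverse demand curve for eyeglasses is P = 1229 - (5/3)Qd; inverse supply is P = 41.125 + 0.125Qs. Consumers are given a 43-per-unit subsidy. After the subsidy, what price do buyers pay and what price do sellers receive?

Pre-subsidy: 1229 - (5/3)Q = 41.125 + 0.125Q gives Q* = 663 and P* = 124.
With the rebate, buyers effectively pay Pb = Ps − 43, where Ps is the price sellers receive.
On the curves, Pb = 1229 - (5/3)Q and Ps = 41.125 + 0.125Q; the wedge Ps − Pb = 43 gives 41.125 + 0.125Q − (1229 - (5/3)Q) = 43, so Q' = 687.
Then Pb = 1229 − (5/3)·687 = 84 and Ps = 41.125 + 0.125·687 = 127.

Buyers pay 84; sellers receive 127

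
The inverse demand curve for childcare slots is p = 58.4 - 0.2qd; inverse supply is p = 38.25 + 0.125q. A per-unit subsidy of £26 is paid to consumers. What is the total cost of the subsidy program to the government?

Government cost = £3692

Pre-subsidy: 58.4 - 0.2q = 38.25 + 0.125q gives q* = 62 and p* = 46.
With the rebate, buyers effectively pay pb = ps − 26, where ps is the price sellers receive.
On the curves, pb = 58.4 - 0.2q and ps = 38.25 + 0.125q; the wedge ps − pb = 26 gives 38.25 + 0.125q − (58.4 - 0.2q) = 26, so q' = 142.
Then pb = 58.4 − 0.2·142 = 30 and ps = 38.25 + 0.125·142 = 56.
Government outlay = subsidy × quantity = 26 × 142 = 3692.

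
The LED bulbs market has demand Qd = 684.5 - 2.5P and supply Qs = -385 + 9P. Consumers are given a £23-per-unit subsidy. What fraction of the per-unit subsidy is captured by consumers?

Consumer share = 18/23

Pre-subsidy: 684.5 - 2.5P = -385 + 9P gives P* = 93, Q* = 452.
With the rebate, buyers effectively pay Pb = Ps − 23, where Ps is the price sellers receive.
Demand in terms of Ps becomes Qd = 684.5 − 2.5(Ps − 23) = 742 - 2.5Ps. Setting this equal to supply: 742 - 2.5Ps = -385 + 9Ps, so Ps = 98.
Buyers pay Pb = 98 − 23 = 75; Q' = -385 + 9·98 = 497.
Buyers' price falls by P* − Pb = 93 − 75 = 18; sellers' price rises by Ps − P* = 98 − 93 = 5.
So consumers capture 18/23 = 18/23 of each unit of subsidy.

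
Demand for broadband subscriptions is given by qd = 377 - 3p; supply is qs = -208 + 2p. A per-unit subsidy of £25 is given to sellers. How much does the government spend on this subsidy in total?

Government cost = £1400

Pre-subsidy: 377 - 3p = -208 + 2p gives p* = 117, q* = 26.
With the subsidy, sellers receive ps = pb + 25 for each unit, where pb is the price buyers pay.
Supply in terms of pb becomes qs = -208 + 2(pb + 25) = -158 + 2pb. Setting this equal to demand: 377 - 3pb = -158 + 2pb, so pb = 107.
Sellers receive ps = 107 + 25 = 132; q' = 377 − 3·107 = 56.
Government outlay = subsidy × quantity = 25 × 56 = 1400.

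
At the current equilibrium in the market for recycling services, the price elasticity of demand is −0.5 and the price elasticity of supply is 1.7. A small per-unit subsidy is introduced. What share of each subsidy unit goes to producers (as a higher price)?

Producer share = 5/22

For a small subsidy around the equilibrium, the benefit split depends on the relative slopes, which at a point are proportional to the elasticities.
Buyer share = εs/(εs + |εd|) = 1.7/(1.7 + 0.5) = 17/22; seller share = |εd|/(εs + |εd|) = 5/22.
So producers capture 5/22 of the subsidy.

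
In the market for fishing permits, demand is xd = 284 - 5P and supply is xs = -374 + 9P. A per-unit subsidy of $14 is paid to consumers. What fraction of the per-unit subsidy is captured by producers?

Pre-subsidy: 284 - 5P = -374 + 9P gives P* = 47, x* = 49.
With the rebate, buyers effectively pay Pb = Ps − 14, where Ps is the price sellers receive.
Demand in terms of Ps becomes xd = 284 − 5(Ps − 14) = 354 - 5Ps. Setting this equal to supply: 354 - 5Ps = -374 + 9Ps, so Ps = 52.
Buyers pay Pb = 52 − 14 = 38; x' = -374 + 9·52 = 94.
Buyers' price falls by P* − Pb = 47 − 38 = 9; sellers' price rises by Ps − P* = 52 − 47 = 5.
So producers capture 5/14 = 5/14 of each unit of subsidy.

Producer share = 5/14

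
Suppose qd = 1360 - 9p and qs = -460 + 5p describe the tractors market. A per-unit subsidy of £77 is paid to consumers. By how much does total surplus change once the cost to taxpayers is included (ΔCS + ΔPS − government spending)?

Pre-subsidy: 1360 - 9p = -460 + 5p gives p* = 130, q* = 190.
With the rebate, buyers effectively pay pb = ps − 77, where ps is the price sellers receive.
Demand in terms of ps becomes qd = 1360 − 9(ps − 77) = 2053 - 9ps. Setting this equal to supply: 2053 - 9ps = -460 + 5ps, so ps = 179.5.
Buyers pay pb = 179.5 − 77 = 102.5; q' = -460 + 5·179.5 = 437.5.
ΔCS = ½(190 + 437.5)(130 − 102.5) = 8628.125; ΔPS = ½(190 + 437.5)(179.5 − 130) = 15530.625.
Government spending = 77 × 437.5 = 33687.5.
Net change = 8628.125 + 15530.625 − 33687.5 = -9528.75. The loss equals the DWL triangle ½·77·247.5.

Net change in total surplus = -£9528.75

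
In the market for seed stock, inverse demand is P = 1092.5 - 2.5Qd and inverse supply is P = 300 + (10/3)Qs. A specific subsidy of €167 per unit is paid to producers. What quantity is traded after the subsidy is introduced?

Q' = 5757/35

Pre-subsidy: 1092.5 - 2.5Q = 300 + (10/3)Q gives Q* = 951/7 and P* = 5270/7.
With the subsidy, sellers receive Ps = Pb + 167 for each unit, where Pb is the price buyers pay.
On the curves, Pb = 1092.5 - 2.5Q and Ps = 300 + (10/3)Q; the wedge Ps − Pb = 167 gives 300 + (10/3)Q − (1092.5 - 2.5Q) = 167, so Q' = 5757/35.
Then Pb = 1092.5 − 2.5·(5757/35) = 4769/7 and Ps = 300 + (10/3)·(5757/35) = 5938/7.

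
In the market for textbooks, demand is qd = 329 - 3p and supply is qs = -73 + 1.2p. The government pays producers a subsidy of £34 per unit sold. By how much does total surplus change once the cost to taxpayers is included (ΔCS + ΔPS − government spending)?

Net change in total surplus = -3468/7

Pre-subsidy: 329 - 3p = -73 + 1.2p gives p* = 670/7, q* = 293/7.
With the subsidy, sellers receive ps = pb + 34 for each unit, where pb is the price buyers pay.
Supply in terms of pb becomes qs = -73 + 1.2(pb + 34) = -32.2 + 1.2pb. Setting this equal to demand: 329 - 3pb = -32.2 + 1.2pb, so pb = 86.
Sellers receive ps = 86 + 34 = 120; q' = 329 − 3·86 = 71.
ΔCS = ½(293/7 + 71)(670/7 − 86) = 26860/49; ΔPS = ½(293/7 + 71)(120 − 670/7) = 67150/49.
Government spending = 34 × 71 = 2414.
Net change = 26860/49 + 67150/49 − 2414 = -3468/7. The loss equals the DWL triangle ½·34·204/7.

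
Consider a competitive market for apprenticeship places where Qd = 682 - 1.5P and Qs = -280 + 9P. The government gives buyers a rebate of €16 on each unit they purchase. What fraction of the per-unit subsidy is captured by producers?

Pre-subsidy: 682 - 1.5P = -280 + 9P gives P* = 1924/21, Q* = 3812/7.
With the rebate, buyers effectively pay Pb = Ps − 16, where Ps is the price sellers receive.
Demand in terms of Ps becomes Qd = 682 − 1.5(Ps − 16) = 706 - 1.5Ps. Setting this equal to supply: 706 - 1.5Ps = -280 + 9Ps, so Ps = 1972/21.
Buyers pay Pb = 1972/21 − 16 = 1636/21; Q' = -280 + 9·(1972/21) = 3956/7.
Buyers' price falls by P* − Pb = 1924/21 − 1636/21 = 96/7; sellers' price rises by Ps − P* = 1972/21 − 1924/21 = 16/7.
So producers capture (16/7)/16 = 1/7 of each unit of subsidy.

Producer share = 1/7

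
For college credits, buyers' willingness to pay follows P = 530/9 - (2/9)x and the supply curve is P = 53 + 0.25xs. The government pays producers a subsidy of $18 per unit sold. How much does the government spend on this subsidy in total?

Pre-subsidy: 530/9 - (2/9)x = 53 + 0.25x gives x* = 212/17 and P* = 954/17.
With the subsidy, sellers receive Ps = Pb + 18 for each unit, where Pb is the price buyers pay.
On the curves, Pb = 530/9 - (2/9)x and Ps = 53 + 0.25x; the wedge Ps − Pb = 18 gives 53 + 0.25x − (530/9 - (2/9)x) = 18, so x' = 860/17.
Then Pb = 530/9 − (2/9)·(860/17) = 810/17 and Ps = 53 + 0.25·(860/17) = 1116/17.
Government outlay = subsidy × quantity = 18 × 860/17 = 15480/17.

Government cost = 15480/17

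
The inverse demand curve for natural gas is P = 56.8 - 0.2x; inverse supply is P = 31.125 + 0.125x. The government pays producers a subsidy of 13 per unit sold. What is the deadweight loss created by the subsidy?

Deadweight loss = 260

Pre-subsidy: 56.8 - 0.2x = 31.125 + 0.125x gives x* = 79 and P* = 41.
With the subsidy, sellers receive Ps = Pb + 13 for each unit, where Pb is the price buyers pay.
On the curves, Pb = 56.8 - 0.2x and Ps = 31.125 + 0.125x; the wedge Ps − Pb = 13 gives 31.125 + 0.125x − (56.8 - 0.2x) = 13, so x' = 119.
Then Pb = 56.8 − 0.2·119 = 33 and Ps = 31.125 + 0.125·119 = 46.
The subsidy expands output by 119 − 79 = 40 past the efficient level; on those units the gap between marginal cost and willingness to pay runs from 0 up to 13.
DWL = ½ × 13 × 40 = 260.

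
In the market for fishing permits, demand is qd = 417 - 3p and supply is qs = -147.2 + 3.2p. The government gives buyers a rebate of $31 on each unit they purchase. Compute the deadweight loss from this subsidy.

Deadweight loss = $744

Pre-subsidy: 417 - 3p = -147.2 + 3.2p gives p* = 91, q* = 144.
With the rebate, buyers effectively pay pb = ps − 31, where ps is the price sellers receive.
Demand in terms of ps becomes qd = 417 − 3(ps − 31) = 510 - 3ps. Setting this equal to supply: 510 - 3ps = -147.2 + 3.2ps, so ps = 106.
Buyers pay pb = 106 − 31 = 75; q' = -147.2 + 3.2·106 = 192.
The subsidy expands output by 192 − 144 = 48 past the efficient level; on those units the gap between marginal cost and willingness to pay runs from 0 up to 31.
DWL = ½ × 31 × 48 = 744.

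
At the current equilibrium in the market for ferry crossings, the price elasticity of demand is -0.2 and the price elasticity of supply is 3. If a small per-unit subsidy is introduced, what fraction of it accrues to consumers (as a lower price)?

Consumer share = 0.9375

For a small subsidy around the equilibrium, the benefit split depends on the relative slopes, which at a point are proportional to the elasticities.
Buyer share = εs/(εs + |εd|) = 3/(3 + 0.2) = 0.9375; seller share = |εd|/(εs + |εd|) = 0.0625.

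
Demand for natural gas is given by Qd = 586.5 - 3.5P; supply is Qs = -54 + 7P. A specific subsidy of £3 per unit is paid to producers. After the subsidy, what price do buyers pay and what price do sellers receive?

Pre-subsidy: 586.5 - 3.5P = -54 + 7P gives P* = 61, Q* = 373.
With the subsidy, sellers receive Ps = Pb + 3 for each unit, where Pb is the price buyers pay.
Supply in terms of Pb becomes Qs = -54 + 7(Pb + 3) = -33 + 7Pb. Setting this equal to demand: 586.5 - 3.5Pb = -33 + 7Pb, so Pb = 59.
Sellers receive Ps = 59 + 3 = 62; Q' = 586.5 − 3.5·59 = 380.

Buyers pay £59; sellers receive £62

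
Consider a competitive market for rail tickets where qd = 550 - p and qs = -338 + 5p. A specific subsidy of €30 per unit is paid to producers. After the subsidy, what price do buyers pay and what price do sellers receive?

Pre-subsidy: 550 - p = -338 + 5p gives p* = 148, q* = 402.
With the subsidy, sellers receive ps = pb + 30 for each unit, where pb is the price buyers pay.
Supply in terms of pb becomes qs = -338 + 5(pb + 30) = -188 + 5pb. Setting this equal to demand: 550 - pb = -188 + 5pb, so pb = 123.
Sellers receive ps = 123 + 30 = 153; q' = 550 − 1·123 = 427.

Buyers pay €123; sellers receive €153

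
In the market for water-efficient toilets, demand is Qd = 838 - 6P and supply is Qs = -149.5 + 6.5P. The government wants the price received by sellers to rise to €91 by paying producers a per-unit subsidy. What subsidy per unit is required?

At a seller price of 91, quantity supplied is -149.5 + 6.5·91 = 442.
Buyers absorb 442 only when they pay Pb with 838 − 6·Pb = 442, i.e. Pb = 66.
s = Ps − Pb = 91 − 66 = 25.

Required subsidy s = €25 per unit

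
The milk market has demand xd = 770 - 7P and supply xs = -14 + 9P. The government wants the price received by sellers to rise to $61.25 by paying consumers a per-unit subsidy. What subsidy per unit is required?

Required subsidy s = $28 per unit

At a seller price of 61.25, quantity supplied is -14 + 9·61.25 = 537.25.
Buyers absorb 537.25 only when they pay Pb with 770 − 7·Pb = 537.25, i.e. Pb = 33.25.
s = Ps − Pb = 61.25 − 33.25 = 28.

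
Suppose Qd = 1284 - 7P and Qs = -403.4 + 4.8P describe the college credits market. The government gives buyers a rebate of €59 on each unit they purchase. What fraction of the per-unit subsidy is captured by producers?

Pre-subsidy: 1284 - 7P = -403.4 + 4.8P gives P* = 143, Q* = 283.
With the rebate, buyers effectively pay Pb = Ps − 59, where Ps is the price sellers receive.
Demand in terms of Ps becomes Qd = 1284 − 7(Ps − 59) = 1697 - 7Ps. Setting this equal to supply: 1697 - 7Ps = -403.4 + 4.8Ps, so Ps = 178.
Buyers pay Pb = 178 − 59 = 119; Q' = -403.4 + 4.8·178 = 451.
Buyers' price falls by P* − Pb = 143 − 119 = 24; sellers' price rises by Ps − P* = 178 − 143 = 35.
So producers capture 35/59 = 35/59 of each unit of subsidy.

Producer share = 35/59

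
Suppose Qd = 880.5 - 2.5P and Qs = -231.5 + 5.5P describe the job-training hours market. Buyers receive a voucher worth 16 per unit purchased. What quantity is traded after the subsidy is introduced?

Q' = 560.5

Pre-subsidy: 880.5 - 2.5P = -231.5 + 5.5P gives P* = 139, Q* = 533.
With the rebate, buyers effectively pay Pb = Ps − 16, where Ps is the price sellers receive.
Demand in terms of Ps becomes Qd = 880.5 − 2.5(Ps − 16) = 920.5 - 2.5Ps. Setting this equal to supply: 920.5 - 2.5Ps = -231.5 + 5.5Ps, so Ps = 144.
Buyers pay Pb = 144 − 16 = 128; Q' = -231.5 + 5.5·144 = 560.5.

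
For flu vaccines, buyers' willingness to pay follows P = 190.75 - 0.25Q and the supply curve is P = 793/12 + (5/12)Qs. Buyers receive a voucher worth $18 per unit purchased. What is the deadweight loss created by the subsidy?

Pre-subsidy: 190.75 - 0.25Q = 793/12 + (5/12)Q gives Q* = 187 and P* = 144.
With the rebate, buyers effectively pay Pb = Ps − 18, where Ps is the price sellers receive.
On the curves, Pb = 190.75 - 0.25Q and Ps = 793/12 + (5/12)Q; the wedge Ps − Pb = 18 gives 793/12 + (5/12)Q − (190.75 - 0.25Q) = 18, so Q' = 214.
Then Pb = 190.75 − 0.25·214 = 137.25 and Ps = 793/12 + (5/12)·214 = 155.25.
The subsidy expands output by 214 − 187 = 27 past the efficient level; on those units the gap between marginal cost and willingness to pay runs from 0 up to 18.
DWL = ½ × 18 × 27 = 243.

Deadweight loss = $243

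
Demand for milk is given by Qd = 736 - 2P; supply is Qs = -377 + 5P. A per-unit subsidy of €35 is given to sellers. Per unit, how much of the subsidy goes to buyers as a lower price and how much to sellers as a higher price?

Buyers gain €25 per unit; sellers gain €10 per unit

Pre-subsidy: 736 - 2P = -377 + 5P gives P* = 159, Q* = 418.
With the subsidy, sellers receive Ps = Pb + 35 for each unit, where Pb is the price buyers pay.
Supply in terms of Pb becomes Qs = -377 + 5(Pb + 35) = -202 + 5Pb. Setting this equal to demand: 736 - 2Pb = -202 + 5Pb, so Pb = 134.
Sellers receive Ps = 134 + 35 = 169; Q' = 736 − 2·134 = 468.
Buyers' price falls by P* − Pb = 159 − 134 = 25; sellers' price rises by Ps − P* = 169 − 159 = 10.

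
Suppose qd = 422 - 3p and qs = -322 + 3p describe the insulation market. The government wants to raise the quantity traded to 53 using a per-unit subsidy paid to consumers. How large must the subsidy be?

At q = 53, invert demand for the buyer price: pb = (422 − 53)/3 = 123; invert supply for the seller price: ps = (53 − (-322))/3 = 125.
The subsidy must fill the gap: s = ps − pb = 125 − 123 = 2.

Required subsidy s = 2 per unit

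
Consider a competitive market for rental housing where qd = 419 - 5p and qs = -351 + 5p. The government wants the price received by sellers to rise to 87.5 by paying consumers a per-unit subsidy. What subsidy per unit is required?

Required subsidy s = 21 per unit

At a seller price of 87.5, quantity supplied is -351 + 5·87.5 = 86.5.
Buyers absorb 86.5 only when they pay pb with 419 − 5·pb = 86.5, i.e. pb = 66.5.
s = ps − pb = 87.5 − 66.5 = 21.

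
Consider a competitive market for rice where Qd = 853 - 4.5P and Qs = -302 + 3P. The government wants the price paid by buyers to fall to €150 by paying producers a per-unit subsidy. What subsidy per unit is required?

Required subsidy s = €10 per unit

At a buyer price of 150, quantity demanded is 853 − 4.5·150 = 178.
Sellers supply 178 only when they receive Ps with -302 + 3·Ps = 178, i.e. Ps = 160.
s = Ps − Pb = 160 − 150 = 10.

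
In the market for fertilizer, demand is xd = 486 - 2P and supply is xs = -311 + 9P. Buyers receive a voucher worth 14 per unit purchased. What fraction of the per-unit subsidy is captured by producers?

Pre-subsidy: 486 - 2P = -311 + 9P gives P* = 797/11, x* = 3752/11.
With the rebate, buyers effectively pay Pb = Ps − 14, where Ps is the price sellers receive.
Demand in terms of Ps becomes xd = 486 − 2(Ps − 14) = 514 - 2Ps. Setting this equal to supply: 514 - 2Ps = -311 + 9Ps, so Ps = 75.
Buyers pay Pb = 75 − 14 = 61; x' = -311 + 9·75 = 364.
Buyers' price falls by P* − Pb = 797/11 − 61 = 126/11; sellers' price rises by Ps − P* = 75 − 797/11 = 28/11.
So producers capture (28/11)/14 = 2/11 of each unit of subsidy.

Producer share = 2/11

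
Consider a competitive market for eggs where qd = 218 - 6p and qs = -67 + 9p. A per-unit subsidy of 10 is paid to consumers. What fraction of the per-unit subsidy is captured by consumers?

Consumer share = 0.6

Pre-subsidy: 218 - 6p = -67 + 9p gives p* = 19, q* = 104.
With the rebate, buyers effectively pay pb = ps − 10, where ps is the price sellers receive.
Demand in terms of ps becomes qd = 218 − 6(ps − 10) = 278 - 6ps. Setting this equal to supply: 278 - 6ps = -67 + 9ps, so ps = 23.
Buyers pay pb = 23 − 10 = 13; q' = -67 + 9·23 = 140.
Buyers' price falls by p* − pb = 19 − 13 = 6; sellers' price rises by ps − p* = 23 − 19 = 4.
So consumers capture 6/10 = 0.6 of each unit of subsidy.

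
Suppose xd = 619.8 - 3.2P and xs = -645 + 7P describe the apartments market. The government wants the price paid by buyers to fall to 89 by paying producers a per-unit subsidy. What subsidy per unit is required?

Required subsidy s = 51 per unit

At a buyer price of 89, quantity demanded is 619.8 − 3.2·89 = 335.
Sellers supply 335 only when they receive Ps with -645 + 7·Ps = 335, i.e. Ps = 140.
s = Ps − Pb = 140 − 89 = 51.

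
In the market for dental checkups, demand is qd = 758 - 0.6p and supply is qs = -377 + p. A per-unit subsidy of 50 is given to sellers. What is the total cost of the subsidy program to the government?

Government cost = 17556.25

Pre-subsidy: 758 - 0.6p = -377 + p gives p* = 709.375, q* = 332.375.
With the subsidy, sellers receive ps = pb + 50 for each unit, where pb is the price buyers pay.
Supply in terms of pb becomes qs = -377 + 1(pb + 50) = -327 + pb. Setting this equal to demand: 758 - 0.6pb = -327 + pb, so pb = 678.125.
Sellers receive ps = 678.125 + 50 = 728.125; q' = 758 − 0.6·678.125 = 351.125.
Government outlay = subsidy × quantity = 50 × 351.125 = 17556.25.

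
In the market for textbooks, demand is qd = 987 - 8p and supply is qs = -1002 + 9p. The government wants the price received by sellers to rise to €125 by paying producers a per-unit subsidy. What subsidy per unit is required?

At a seller price of 125, quantity supplied is -1002 + 9·125 = 123.
Buyers absorb 123 only when they pay pb with 987 − 8·pb = 123, i.e. pb = 108.
s = ps − pb = 125 − 108 = 17.

Required subsidy s = €17 per unit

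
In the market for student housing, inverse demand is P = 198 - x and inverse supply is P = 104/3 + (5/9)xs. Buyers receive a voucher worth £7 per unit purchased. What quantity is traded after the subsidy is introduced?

Pre-subsidy: 198 - x = 104/3 + (5/9)x gives x* = 105 and P* = 93.
With the rebate, buyers effectively pay Pb = Ps − 7, where Ps is the price sellers receive.
On the curves, Pb = 198 - x and Ps = 104/3 + (5/9)x; the wedge Ps − Pb = 7 gives 104/3 + (5/9)x − (198 - x) = 7, so x' = 109.5.
Then Pb = 198 − 1·109.5 = 88.5 and Ps = 104/3 + (5/9)·109.5 = 95.5.

x' = 109.5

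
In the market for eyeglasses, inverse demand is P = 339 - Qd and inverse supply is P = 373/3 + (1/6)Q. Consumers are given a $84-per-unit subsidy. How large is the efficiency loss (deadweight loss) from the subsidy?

Pre-subsidy: 339 - Q = 373/3 + (1/6)Q gives Q* = 184 and P* = 155.
With the rebate, buyers effectively pay Pb = Ps − 84, where Ps is the price sellers receive.
On the curves, Pb = 339 - Q and Ps = 373/3 + (1/6)Q; the wedge Ps − Pb = 84 gives 373/3 + (1/6)Q − (339 - Q) = 84, so Q' = 256.
Then Pb = 339 − 1·256 = 83 and Ps = 373/3 + (1/6)·256 = 167.
The subsidy expands output by 256 − 184 = 72 past the efficient level; on those units the gap between marginal cost and willingness to pay runs from 0 up to 84.
DWL = ½ × 84 × 72 = 3024.

Deadweight loss = $3024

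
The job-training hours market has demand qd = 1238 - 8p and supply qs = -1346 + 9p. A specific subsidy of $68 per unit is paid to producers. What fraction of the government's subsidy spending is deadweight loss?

DWL / government spending = 72/155

Pre-subsidy: 1238 - 8p = -1346 + 9p gives p* = 152, q* = 22.
With the subsidy, sellers receive ps = pb + 68 for each unit, where pb is the price buyers pay.
Supply in terms of pb becomes qs = -1346 + 9(pb + 68) = -734 + 9pb. Setting this equal to demand: 1238 - 8pb = -734 + 9pb, so pb = 116.
Sellers receive ps = 116 + 68 = 184; q' = 1238 − 8·116 = 310.
ΔCS = ½(22 + 310)(152 − 116) = 5976; ΔPS = ½(22 + 310)(184 − 152) = 5312.
Government spending = 68 × 310 = 21080.
DWL = ½ × 68 × (310 − 22) = 9792; fraction = 9792 / 21080 = 72/155.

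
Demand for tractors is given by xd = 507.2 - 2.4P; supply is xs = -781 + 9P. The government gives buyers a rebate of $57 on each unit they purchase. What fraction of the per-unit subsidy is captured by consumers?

Pre-subsidy: 507.2 - 2.4P = -781 + 9P gives P* = 113, x* = 236.
With the rebate, buyers effectively pay Pb = Ps − 57, where Ps is the price sellers receive.
Demand in terms of Ps becomes xd = 507.2 − 2.4(Ps − 57) = 644 - 2.4Ps. Setting this equal to supply: 644 - 2.4Ps = -781 + 9Ps, so Ps = 125.
Buyers pay Pb = 125 − 57 = 68; x' = -781 + 9·125 = 344.
Buyers' price falls by P* − Pb = 113 − 68 = 45; sellers' price rises by Ps − P* = 125 − 113 = 12.
So consumers capture 45/57 = 15/19 of each unit of subsidy.

Consumer share = 15/19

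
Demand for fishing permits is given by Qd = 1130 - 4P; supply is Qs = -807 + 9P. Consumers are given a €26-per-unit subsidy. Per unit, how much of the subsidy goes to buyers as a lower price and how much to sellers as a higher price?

Buyers gain €18 per unit; sellers gain €8 per unit

Pre-subsidy: 1130 - 4P = -807 + 9P gives P* = 149, Q* = 534.
With the rebate, buyers effectively pay Pb = Ps − 26, where Ps is the price sellers receive.
Demand in terms of Ps becomes Qd = 1130 − 4(Ps − 26) = 1234 - 4Ps. Setting this equal to supply: 1234 - 4Ps = -807 + 9Ps, so Ps = 157.
Buyers pay Pb = 157 − 26 = 131; Q' = -807 + 9·157 = 606.
Buyers' price falls by P* − Pb = 149 − 131 = 18; sellers' price rises by Ps − P* = 157 − 149 = 8.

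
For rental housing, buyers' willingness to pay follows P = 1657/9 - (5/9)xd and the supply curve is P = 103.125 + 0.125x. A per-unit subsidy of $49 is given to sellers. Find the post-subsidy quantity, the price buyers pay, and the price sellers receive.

x' = 191; buyers pay $78; sellers receive $127

Pre-subsidy: 1657/9 - (5/9)x = 103.125 + 0.125x gives x* = 119 and P* = 118.
With the subsidy, sellers receive Ps = Pb + 49 for each unit, where Pb is the price buyers pay.
On the curves, Pb = 1657/9 - (5/9)x and Ps = 103.125 + 0.125x; the wedge Ps − Pb = 49 gives 103.125 + 0.125x − (1657/9 - (5/9)x) = 49, so x' = 191.
Then Pb = 1657/9 − (5/9)·191 = 78 and Ps = 103.125 + 0.125·191 = 127.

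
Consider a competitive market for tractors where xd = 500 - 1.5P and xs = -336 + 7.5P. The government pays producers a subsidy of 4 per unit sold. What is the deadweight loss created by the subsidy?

Pre-subsidy: 500 - 1.5P = -336 + 7.5P gives P* = 836/9, x* = 1082/3.
With the subsidy, sellers receive Ps = Pb + 4 for each unit, where Pb is the price buyers pay.
Supply in terms of Pb becomes xs = -336 + 7.5(Pb + 4) = -306 + 7.5Pb. Setting this equal to demand: 500 - 1.5Pb = -306 + 7.5Pb, so Pb = 806/9.
Sellers receive Ps = 806/9 + 4 = 842/9; x' = 500 − 1.5·(806/9) = 1097/3.
The subsidy expands output by 1097/3 − 1082/3 = 5 past the efficient level; on those units the gap between marginal cost and willingness to pay runs from 0 up to 4.
DWL = ½ × 4 × 5 = 10.

Deadweight loss = 10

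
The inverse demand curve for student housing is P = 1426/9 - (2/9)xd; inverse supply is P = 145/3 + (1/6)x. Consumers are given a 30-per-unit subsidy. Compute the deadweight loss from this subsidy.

Pre-subsidy: 1426/9 - (2/9)x = 145/3 + (1/6)x gives x* = 1982/7 and P* = 2006/21.
With the rebate, buyers effectively pay Pb = Ps − 30, where Ps is the price sellers receive.
On the curves, Pb = 1426/9 - (2/9)x and Ps = 145/3 + (1/6)x; the wedge Ps − Pb = 30 gives 145/3 + (1/6)x − (1426/9 - (2/9)x) = 30, so x' = 2522/7.
Then Pb = 1426/9 − (2/9)·(2522/7) = 1646/21 and Ps = 145/3 + (1/6)·(2522/7) = 2276/21.
The subsidy expands output by 2522/7 − 1982/7 = 540/7 past the efficient level; on those units the gap between marginal cost and willingness to pay runs from 0 up to 30.
DWL = ½ × 30 × 540/7 = 8100/7.

Deadweight loss = 8100/7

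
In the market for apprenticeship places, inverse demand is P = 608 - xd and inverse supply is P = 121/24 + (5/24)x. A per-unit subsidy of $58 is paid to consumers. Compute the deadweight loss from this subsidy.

Pre-subsidy: 608 - x = 121/24 + (5/24)x gives x* = 499 and P* = 109.
With the rebate, buyers effectively pay Pb = Ps − 58, where Ps is the price sellers receive.
On the curves, Pb = 608 - x and Ps = 121/24 + (5/24)x; the wedge Ps − Pb = 58 gives 121/24 + (5/24)x − (608 - x) = 58, so x' = 547.
Then Pb = 608 − 1·547 = 61 and Ps = 121/24 + (5/24)·547 = 119.
The subsidy expands output by 547 − 499 = 48 past the efficient level; on those units the gap between marginal cost and willingness to pay runs from 0 up to 58.
DWL = ½ × 58 × 48 = 1392.

Deadweight loss = $1392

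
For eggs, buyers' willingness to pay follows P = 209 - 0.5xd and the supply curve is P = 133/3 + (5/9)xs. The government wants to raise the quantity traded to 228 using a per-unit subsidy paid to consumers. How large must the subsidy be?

At x = 228, from the demand curve buyers pay Pb = 209 − 0.5·228 = 95; from the supply curve sellers need Ps = 133/3 + (5/9)·228 = 171.
The subsidy must fill the gap: s = Ps − Pb = 171 − 95 = 76.

Required subsidy s = 76 per unit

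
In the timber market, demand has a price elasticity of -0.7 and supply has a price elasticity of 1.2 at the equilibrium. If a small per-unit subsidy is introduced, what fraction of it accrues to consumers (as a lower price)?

For a small subsidy around the equilibrium, the benefit split depends on the relative slopes, which at a point are proportional to the elasticities.
Buyer share = εs/(εs + |εd|) = 1.2/(1.2 + 0.7) = 12/19; seller share = |εd|/(εs + |εd|) = 7/19.

Consumer share = 12/19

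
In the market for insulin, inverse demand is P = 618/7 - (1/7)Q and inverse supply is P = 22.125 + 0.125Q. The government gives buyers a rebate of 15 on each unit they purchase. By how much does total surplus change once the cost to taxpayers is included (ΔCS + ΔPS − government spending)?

Net change in total surplus = -420

Pre-subsidy: 618/7 - (1/7)Q = 22.125 + 0.125Q gives Q* = 247 and P* = 53.
With the rebate, buyers effectively pay Pb = Ps − 15, where Ps is the price sellers receive.
On the curves, Pb = 618/7 - (1/7)Q and Ps = 22.125 + 0.125Q; the wedge Ps − Pb = 15 gives 22.125 + 0.125Q − (618/7 - (1/7)Q) = 15, so Q' = 303.
Then Pb = 618/7 − (1/7)·303 = 45 and Ps = 22.125 + 0.125·303 = 60.
ΔCS = ½(247 + 303)(53 − 45) = 2200; ΔPS = ½(247 + 303)(60 − 53) = 1925.
Government spending = 15 × 303 = 4545.
Net change = 2200 + 1925 − 4545 = -420. The loss equals the DWL triangle ½·15·56.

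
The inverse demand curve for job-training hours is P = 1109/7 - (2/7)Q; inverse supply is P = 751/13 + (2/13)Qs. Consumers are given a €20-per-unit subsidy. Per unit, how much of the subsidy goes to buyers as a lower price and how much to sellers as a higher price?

Pre-subsidy: 1109/7 - (2/7)Q = 751/13 + (2/13)Q gives Q* = 229 and P* = 93.
With the rebate, buyers effectively pay Pb = Ps − 20, where Ps is the price sellers receive.
On the curves, Pb = 1109/7 - (2/7)Q and Ps = 751/13 + (2/13)Q; the wedge Ps − Pb = 20 gives 751/13 + (2/13)Q − (1109/7 - (2/7)Q) = 20, so Q' = 274.5.
Then Pb = 1109/7 − (2/7)·274.5 = 80 and Ps = 751/13 + (2/13)·274.5 = 100.
Buyers' price falls by P* − Pb = 93 − 80 = 13; sellers' price rises by Ps − P* = 100 − 93 = 7.

Buyers gain €13 per unit; sellers gain €7 per unit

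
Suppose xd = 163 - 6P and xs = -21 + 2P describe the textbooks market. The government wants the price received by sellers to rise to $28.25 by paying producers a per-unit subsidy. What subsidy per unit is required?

At a seller price of 28.25, quantity supplied is -21 + 2·28.25 = 35.5.
Buyers absorb 35.5 only when they pay Pb with 163 − 6·Pb = 35.5, i.e. Pb = 21.25.
s = Ps − Pb = 28.25 − 21.25 = 7.

Required subsidy s = $7 per unit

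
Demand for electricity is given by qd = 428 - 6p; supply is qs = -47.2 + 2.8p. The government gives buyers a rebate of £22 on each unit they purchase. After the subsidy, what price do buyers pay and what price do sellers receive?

Buyers pay £47; sellers receive £69

Pre-subsidy: 428 - 6p = -47.2 + 2.8p gives p* = 54, q* = 104.
With the rebate, buyers effectively pay pb = ps − 22, where ps is the price sellers receive.
Demand in terms of ps becomes qd = 428 − 6(ps − 22) = 560 - 6ps. Setting this equal to supply: 560 - 6ps = -47.2 + 2.8ps, so ps = 69.
Buyers pay pb = 69 − 22 = 47; q' = -47.2 + 2.8·69 = 146.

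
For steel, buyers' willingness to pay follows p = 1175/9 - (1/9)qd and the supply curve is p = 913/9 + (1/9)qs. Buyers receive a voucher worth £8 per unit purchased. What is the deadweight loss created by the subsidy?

Deadweight loss = £144

Pre-subsidy: 1175/9 - (1/9)q = 913/9 + (1/9)q gives q* = 131 and p* = 116.
With the rebate, buyers effectively pay pb = ps − 8, where ps is the price sellers receive.
On the curves, pb = 1175/9 - (1/9)q and ps = 913/9 + (1/9)q; the wedge ps − pb = 8 gives 913/9 + (1/9)q − (1175/9 - (1/9)q) = 8, so q' = 167.
Then pb = 1175/9 − (1/9)·167 = 112 and ps = 913/9 + (1/9)·167 = 120.
The subsidy expands output by 167 − 131 = 36 past the efficient level; on those units the gap between marginal cost and willingness to pay runs from 0 up to 8.
DWL = ½ × 8 × 36 = 144.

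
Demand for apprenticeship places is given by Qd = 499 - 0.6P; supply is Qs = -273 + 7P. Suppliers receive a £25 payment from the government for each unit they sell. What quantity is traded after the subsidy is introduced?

Q' = 17171/38

Pre-subsidy: 499 - 0.6P = -273 + 7P gives P* = 1930/19, Q* = 8323/19.
With the subsidy, sellers receive Ps = Pb + 25 for each unit, where Pb is the price buyers pay.
Supply in terms of Pb becomes Qs = -273 + 7(Pb + 25) = -98 + 7Pb. Setting this equal to demand: 499 - 0.6Pb = -98 + 7Pb, so Pb = 2985/38.
Sellers receive Ps = 2985/38 + 25 = 3935/38; Q' = 499 − 0.6·(2985/38) = 17171/38.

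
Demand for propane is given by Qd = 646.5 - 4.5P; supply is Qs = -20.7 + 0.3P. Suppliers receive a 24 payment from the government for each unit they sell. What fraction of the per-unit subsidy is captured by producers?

Producer share = 0.9375

Pre-subsidy: 646.5 - 4.5P = -20.7 + 0.3P gives P* = 139, Q* = 21.
With the subsidy, sellers receive Ps = Pb + 24 for each unit, where Pb is the price buyers pay.
Supply in terms of Pb becomes Qs = -20.7 + 0.3(Pb + 24) = -13.5 + 0.3Pb. Setting this equal to demand: 646.5 - 4.5Pb = -13.5 + 0.3Pb, so Pb = 137.5.
Sellers receive Ps = 137.5 + 24 = 161.5; Q' = 646.5 − 4.5·137.5 = 27.75.
Buyers' price falls by P* − Pb = 139 − 137.5 = 1.5; sellers' price rises by Ps − P* = 161.5 − 139 = 22.5.
So producers capture 22.5/24 = 0.9375 of each unit of subsidy.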